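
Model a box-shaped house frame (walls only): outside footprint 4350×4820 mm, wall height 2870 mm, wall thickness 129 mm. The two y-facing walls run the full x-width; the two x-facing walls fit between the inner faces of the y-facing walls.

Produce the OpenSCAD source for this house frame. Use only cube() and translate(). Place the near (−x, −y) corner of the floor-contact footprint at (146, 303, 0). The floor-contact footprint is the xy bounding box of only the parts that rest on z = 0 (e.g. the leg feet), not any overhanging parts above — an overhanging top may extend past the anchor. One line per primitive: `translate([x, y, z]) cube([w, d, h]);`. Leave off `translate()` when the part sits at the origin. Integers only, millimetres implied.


translate([146, 303, 0]) cube([4350, 129, 2870]);
translate([146, 4994, 0]) cube([4350, 129, 2870]);
translate([146, 432, 0]) cube([129, 4562, 2870]);
translate([4367, 432, 0]) cube([129, 4562, 2870]);


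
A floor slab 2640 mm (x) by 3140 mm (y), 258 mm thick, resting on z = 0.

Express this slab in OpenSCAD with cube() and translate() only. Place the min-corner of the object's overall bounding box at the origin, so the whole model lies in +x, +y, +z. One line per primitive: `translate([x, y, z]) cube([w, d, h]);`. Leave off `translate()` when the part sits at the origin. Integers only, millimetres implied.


cube([2640, 3140, 258]);


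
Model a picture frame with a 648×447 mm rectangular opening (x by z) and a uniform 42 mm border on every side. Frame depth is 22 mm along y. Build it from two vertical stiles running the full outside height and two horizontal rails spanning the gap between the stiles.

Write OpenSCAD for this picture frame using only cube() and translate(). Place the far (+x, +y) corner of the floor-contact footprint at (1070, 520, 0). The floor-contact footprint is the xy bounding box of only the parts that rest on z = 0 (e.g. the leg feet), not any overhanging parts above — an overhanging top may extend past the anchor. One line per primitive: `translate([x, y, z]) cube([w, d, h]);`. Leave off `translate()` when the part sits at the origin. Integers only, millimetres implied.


translate([338, 498, 0]) cube([42, 22, 531]);
translate([1028, 498, 0]) cube([42, 22, 531]);
translate([380, 498, 0]) cube([648, 22, 42]);
translate([380, 498, 489]) cube([648, 22, 42]);


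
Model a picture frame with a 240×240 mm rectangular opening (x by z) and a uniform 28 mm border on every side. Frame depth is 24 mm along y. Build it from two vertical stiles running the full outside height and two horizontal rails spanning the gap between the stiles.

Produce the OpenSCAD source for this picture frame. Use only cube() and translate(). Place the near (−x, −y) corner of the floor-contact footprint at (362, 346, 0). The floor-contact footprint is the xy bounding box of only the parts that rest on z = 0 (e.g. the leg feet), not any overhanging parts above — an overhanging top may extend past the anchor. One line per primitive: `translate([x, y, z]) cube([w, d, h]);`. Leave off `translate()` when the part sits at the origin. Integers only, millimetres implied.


translate([362, 346, 0]) cube([28, 24, 296]);
translate([630, 346, 0]) cube([28, 24, 296]);
translate([390, 346, 0]) cube([240, 24, 28]);
translate([390, 346, 268]) cube([240, 24, 28]);


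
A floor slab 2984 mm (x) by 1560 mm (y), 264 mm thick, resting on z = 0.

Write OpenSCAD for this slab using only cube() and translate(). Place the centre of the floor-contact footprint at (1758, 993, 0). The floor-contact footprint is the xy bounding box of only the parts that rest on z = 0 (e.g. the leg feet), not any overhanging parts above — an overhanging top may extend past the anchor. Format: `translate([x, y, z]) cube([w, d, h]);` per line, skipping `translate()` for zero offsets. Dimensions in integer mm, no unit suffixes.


translate([266, 213, 0]) cube([2984, 1560, 264]);


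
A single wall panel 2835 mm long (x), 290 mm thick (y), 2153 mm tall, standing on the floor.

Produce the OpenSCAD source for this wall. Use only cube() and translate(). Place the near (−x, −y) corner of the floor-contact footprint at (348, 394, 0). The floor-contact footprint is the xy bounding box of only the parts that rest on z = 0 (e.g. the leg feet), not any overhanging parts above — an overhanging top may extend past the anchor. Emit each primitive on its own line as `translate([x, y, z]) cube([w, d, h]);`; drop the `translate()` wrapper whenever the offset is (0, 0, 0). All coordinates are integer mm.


translate([348, 394, 0]) cube([2835, 290, 2153]);


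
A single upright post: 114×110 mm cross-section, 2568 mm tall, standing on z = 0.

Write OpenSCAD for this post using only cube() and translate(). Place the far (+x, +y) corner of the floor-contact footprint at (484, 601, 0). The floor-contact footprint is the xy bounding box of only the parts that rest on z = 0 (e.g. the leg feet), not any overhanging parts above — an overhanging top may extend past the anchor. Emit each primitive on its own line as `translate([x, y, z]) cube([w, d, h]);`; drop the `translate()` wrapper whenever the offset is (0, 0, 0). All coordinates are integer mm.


translate([370, 491, 0]) cube([114, 110, 2568]);


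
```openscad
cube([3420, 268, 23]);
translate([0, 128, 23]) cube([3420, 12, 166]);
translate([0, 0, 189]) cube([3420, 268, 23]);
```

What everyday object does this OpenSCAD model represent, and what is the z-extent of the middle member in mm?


An I-beam. The web height is 166 mm.

Two wide flanges with a thin centred web — an I-beam. Overall 212 mm minus two 23 mm flanges gives a web of 212 − 2·23 = 166 mm.


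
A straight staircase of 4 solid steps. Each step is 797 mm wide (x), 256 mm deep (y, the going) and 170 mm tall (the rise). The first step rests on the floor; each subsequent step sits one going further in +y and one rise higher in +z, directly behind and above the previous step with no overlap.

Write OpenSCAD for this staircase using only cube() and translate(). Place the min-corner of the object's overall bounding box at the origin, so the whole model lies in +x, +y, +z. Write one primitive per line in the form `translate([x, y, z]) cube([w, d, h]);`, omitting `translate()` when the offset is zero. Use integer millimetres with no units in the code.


cube([797, 256, 170]);
translate([0, 256, 170]) cube([797, 256, 170]);
translate([0, 512, 340]) cube([797, 256, 170]);
translate([0, 768, 510]) cube([797, 256, 170]);


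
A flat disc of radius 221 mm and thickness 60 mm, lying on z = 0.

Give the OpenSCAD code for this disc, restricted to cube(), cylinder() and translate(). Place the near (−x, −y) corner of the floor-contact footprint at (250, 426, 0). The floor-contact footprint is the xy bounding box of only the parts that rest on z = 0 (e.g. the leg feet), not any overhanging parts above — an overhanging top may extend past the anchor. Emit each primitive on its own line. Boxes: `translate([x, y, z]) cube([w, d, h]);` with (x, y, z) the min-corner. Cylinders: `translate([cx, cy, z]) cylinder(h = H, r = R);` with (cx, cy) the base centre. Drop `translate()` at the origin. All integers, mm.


translate([471, 647, 0]) cylinder(h = 60, r = 221);


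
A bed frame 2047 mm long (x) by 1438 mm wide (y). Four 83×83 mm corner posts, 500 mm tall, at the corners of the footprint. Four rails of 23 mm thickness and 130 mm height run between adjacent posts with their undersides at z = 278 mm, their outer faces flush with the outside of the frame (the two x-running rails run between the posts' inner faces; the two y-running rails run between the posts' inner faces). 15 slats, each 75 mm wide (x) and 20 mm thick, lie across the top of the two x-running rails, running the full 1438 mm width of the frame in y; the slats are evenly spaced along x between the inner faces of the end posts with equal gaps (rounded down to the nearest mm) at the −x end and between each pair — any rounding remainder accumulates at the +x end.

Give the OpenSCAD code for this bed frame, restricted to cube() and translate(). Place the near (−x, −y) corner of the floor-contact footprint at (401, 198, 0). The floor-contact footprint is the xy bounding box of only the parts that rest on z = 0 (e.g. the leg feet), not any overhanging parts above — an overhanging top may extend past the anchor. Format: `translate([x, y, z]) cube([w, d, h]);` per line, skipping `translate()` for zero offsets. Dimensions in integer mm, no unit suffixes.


translate([401, 198, 0]) cube([83, 83, 500]);
translate([401, 1553, 0]) cube([83, 83, 500]);
translate([2365, 198, 0]) cube([83, 83, 500]);
translate([2365, 1553, 0]) cube([83, 83, 500]);
translate([484, 198, 278]) cube([1881, 23, 130]);
translate([484, 1613, 278]) cube([1881, 23, 130]);
translate([401, 281, 278]) cube([23, 1272, 130]);
translate([2425, 281, 278]) cube([23, 1272, 130]);
translate([531, 198, 408]) cube([75, 1438, 20]);
translate([653, 198, 408]) cube([75, 1438, 20]);
translate([775, 198, 408]) cube([75, 1438, 20]);
translate([897, 198, 408]) cube([75, 1438, 20]);
translate([1019, 198, 408]) cube([75, 1438, 20]);
translate([1141, 198, 408]) cube([75, 1438, 20]);
translate([1263, 198, 408]) cube([75, 1438, 20]);
translate([1385, 198, 408]) cube([75, 1438, 20]);
translate([1507, 198, 408]) cube([75, 1438, 20]);
translate([1629, 198, 408]) cube([75, 1438, 20]);
translate([1751, 198, 408]) cube([75, 1438, 20]);
translate([1873, 198, 408]) cube([75, 1438, 20]);
translate([1995, 198, 408]) cube([75, 1438, 20]);
translate([2117, 198, 408]) cube([75, 1438, 20]);
translate([2239, 198, 408]) cube([75, 1438, 20]);


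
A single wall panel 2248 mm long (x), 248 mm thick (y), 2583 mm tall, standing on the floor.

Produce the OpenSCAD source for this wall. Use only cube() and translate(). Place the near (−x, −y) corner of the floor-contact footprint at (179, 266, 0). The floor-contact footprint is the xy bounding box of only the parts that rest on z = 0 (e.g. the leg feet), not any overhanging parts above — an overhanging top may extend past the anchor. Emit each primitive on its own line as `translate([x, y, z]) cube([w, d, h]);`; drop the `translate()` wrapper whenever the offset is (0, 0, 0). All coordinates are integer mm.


translate([179, 266, 0]) cube([2248, 248, 2583]);


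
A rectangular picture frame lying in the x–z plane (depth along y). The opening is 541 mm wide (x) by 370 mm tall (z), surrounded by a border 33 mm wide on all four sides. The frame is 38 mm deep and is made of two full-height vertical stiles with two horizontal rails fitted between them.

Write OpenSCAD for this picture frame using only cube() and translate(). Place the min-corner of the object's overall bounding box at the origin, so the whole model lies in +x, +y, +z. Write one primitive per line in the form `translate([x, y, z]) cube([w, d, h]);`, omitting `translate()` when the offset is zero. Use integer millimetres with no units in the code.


cube([33, 38, 436]);
translate([574, 0, 0]) cube([33, 38, 436]);
translate([33, 0, 0]) cube([541, 38, 33]);
translate([33, 0, 403]) cube([541, 38, 33]);


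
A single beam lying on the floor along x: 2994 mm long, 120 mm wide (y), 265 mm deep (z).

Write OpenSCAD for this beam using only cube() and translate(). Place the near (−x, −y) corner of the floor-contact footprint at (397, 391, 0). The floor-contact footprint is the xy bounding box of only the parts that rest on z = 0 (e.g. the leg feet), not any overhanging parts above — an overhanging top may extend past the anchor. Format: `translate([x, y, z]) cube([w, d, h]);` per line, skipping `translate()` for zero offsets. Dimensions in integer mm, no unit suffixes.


translate([397, 391, 0]) cube([2994, 120, 265]);


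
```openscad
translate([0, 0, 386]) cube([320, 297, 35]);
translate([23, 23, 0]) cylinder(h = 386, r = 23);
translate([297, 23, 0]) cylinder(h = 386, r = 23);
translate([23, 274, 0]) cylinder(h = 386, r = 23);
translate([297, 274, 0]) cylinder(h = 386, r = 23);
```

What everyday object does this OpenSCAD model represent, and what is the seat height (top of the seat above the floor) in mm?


A stool. The seat height is 421 mm.

A 320×297×35 slab at z = 386 on four corner cylinders — a stool. The seat top is 386 + 35 = 421 mm.


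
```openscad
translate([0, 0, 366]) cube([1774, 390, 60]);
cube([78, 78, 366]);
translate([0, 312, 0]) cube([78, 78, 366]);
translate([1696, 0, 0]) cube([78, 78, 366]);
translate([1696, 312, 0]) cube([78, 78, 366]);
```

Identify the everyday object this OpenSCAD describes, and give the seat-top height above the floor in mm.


A bench. The seat-top height is 426 mm.

A long slab on four corner posts — a bench. The slab sits at z = 366 with thickness 60, so the top is 366 + 60 = 426 mm.


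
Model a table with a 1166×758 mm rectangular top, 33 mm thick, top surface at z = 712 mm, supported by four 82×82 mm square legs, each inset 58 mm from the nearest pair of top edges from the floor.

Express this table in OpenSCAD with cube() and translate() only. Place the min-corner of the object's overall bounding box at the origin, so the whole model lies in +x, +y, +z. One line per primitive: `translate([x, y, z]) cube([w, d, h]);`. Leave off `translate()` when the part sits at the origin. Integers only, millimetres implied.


translate([0, 0, 679]) cube([1166, 758, 33]);
translate([58, 58, 0]) cube([82, 82, 679]);
translate([1026, 58, 0]) cube([82, 82, 679]);
translate([58, 618, 0]) cube([82, 82, 679]);
translate([1026, 618, 0]) cube([82, 82, 679]);


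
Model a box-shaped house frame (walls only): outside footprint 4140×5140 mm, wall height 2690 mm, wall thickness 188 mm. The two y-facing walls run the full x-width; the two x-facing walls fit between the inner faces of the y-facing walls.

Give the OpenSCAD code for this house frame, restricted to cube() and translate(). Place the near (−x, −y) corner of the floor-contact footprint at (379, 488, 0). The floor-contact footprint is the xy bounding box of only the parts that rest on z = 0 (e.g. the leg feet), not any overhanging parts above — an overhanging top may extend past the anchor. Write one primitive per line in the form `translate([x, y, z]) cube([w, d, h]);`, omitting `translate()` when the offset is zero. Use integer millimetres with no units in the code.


translate([379, 488, 0]) cube([4140, 188, 2690]);
translate([379, 5440, 0]) cube([4140, 188, 2690]);
translate([379, 676, 0]) cube([188, 4764, 2690]);
translate([4331, 676, 0]) cube([188, 4764, 2690]);


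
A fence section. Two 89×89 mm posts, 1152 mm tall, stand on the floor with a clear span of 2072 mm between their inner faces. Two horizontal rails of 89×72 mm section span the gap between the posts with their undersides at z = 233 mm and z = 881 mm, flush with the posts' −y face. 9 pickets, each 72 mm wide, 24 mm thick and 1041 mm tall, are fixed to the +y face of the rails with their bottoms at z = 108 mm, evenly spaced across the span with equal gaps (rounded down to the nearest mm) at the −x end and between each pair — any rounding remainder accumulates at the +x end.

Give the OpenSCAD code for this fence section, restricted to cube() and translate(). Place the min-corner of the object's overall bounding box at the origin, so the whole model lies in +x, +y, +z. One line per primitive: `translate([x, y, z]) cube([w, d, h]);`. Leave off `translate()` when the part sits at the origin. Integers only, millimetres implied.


cube([89, 89, 1152]);
translate([2161, 0, 0]) cube([89, 89, 1152]);
translate([89, 0, 233]) cube([2072, 89, 72]);
translate([89, 0, 881]) cube([2072, 89, 72]);
translate([231, 89, 108]) cube([72, 24, 1041]);
translate([445, 89, 108]) cube([72, 24, 1041]);
translate([659, 89, 108]) cube([72, 24, 1041]);
translate([873, 89, 108]) cube([72, 24, 1041]);
translate([1087, 89, 108]) cube([72, 24, 1041]);
translate([1301, 89, 108]) cube([72, 24, 1041]);
translate([1515, 89, 108]) cube([72, 24, 1041]);
translate([1729, 89, 108]) cube([72, 24, 1041]);
translate([1943, 89, 108]) cube([72, 24, 1041]);


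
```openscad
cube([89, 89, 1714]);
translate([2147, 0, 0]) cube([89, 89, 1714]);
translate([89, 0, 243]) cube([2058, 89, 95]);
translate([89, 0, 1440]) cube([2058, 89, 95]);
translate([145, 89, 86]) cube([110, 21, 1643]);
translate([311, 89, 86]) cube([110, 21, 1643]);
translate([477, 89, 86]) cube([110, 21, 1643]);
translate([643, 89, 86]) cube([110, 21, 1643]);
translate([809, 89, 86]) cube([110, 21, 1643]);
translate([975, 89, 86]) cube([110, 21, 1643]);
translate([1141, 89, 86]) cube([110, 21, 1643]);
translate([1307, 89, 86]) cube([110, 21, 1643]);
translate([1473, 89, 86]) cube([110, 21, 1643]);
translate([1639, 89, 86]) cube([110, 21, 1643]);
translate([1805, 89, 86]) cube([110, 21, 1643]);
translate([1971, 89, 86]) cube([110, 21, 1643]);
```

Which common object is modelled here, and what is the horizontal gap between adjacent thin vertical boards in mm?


A fence section. The picket gap is 56 mm.

Two posts, two rails, 12 pickets — a fence section. Span 2058 mm holds 12 pickets of 110 mm with 13 equal gaps: ⌊(2058 − 12·110) / 13⌋ = 56 mm.


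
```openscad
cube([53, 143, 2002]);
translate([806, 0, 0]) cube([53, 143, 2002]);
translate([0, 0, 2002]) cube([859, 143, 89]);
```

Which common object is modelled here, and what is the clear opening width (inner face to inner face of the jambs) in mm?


A door frame. The clear opening width is 753 mm.

Two 2002 mm tall posts with a header on top — a door frame. The left jamb is 53 mm wide at x = 0; the right jamb starts at x = 806. The clear opening is 806 − 53 = 753 mm.


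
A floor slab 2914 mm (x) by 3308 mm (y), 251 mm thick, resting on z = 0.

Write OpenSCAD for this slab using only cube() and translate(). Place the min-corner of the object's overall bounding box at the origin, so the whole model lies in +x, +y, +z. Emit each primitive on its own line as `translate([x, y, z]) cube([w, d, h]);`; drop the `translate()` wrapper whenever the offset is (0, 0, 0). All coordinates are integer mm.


cube([2914, 3308, 251]);


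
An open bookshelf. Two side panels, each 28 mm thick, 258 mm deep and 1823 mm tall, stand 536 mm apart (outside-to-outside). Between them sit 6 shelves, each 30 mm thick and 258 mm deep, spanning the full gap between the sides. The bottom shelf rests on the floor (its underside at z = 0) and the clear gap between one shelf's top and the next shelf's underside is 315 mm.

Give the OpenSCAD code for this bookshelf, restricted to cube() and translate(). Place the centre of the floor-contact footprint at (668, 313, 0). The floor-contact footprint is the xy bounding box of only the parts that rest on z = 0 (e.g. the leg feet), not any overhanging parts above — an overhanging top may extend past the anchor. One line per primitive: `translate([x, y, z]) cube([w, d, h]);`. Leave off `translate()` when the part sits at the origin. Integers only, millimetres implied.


translate([400, 184, 0]) cube([28, 258, 1823]);
translate([908, 184, 0]) cube([28, 258, 1823]);
translate([428, 184, 0]) cube([480, 258, 30]);
translate([428, 184, 345]) cube([480, 258, 30]);
translate([428, 184, 690]) cube([480, 258, 30]);
translate([428, 184, 1035]) cube([480, 258, 30]);
translate([428, 184, 1380]) cube([480, 258, 30]);
translate([428, 184, 1725]) cube([480, 258, 30]);


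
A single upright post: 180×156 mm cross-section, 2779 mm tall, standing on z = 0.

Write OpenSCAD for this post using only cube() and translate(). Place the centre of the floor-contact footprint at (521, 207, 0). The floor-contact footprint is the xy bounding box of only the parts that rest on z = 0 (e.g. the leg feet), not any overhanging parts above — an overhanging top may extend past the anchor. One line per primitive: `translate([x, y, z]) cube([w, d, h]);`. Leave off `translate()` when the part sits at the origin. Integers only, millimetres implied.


translate([431, 129, 0]) cube([180, 156, 2779]);


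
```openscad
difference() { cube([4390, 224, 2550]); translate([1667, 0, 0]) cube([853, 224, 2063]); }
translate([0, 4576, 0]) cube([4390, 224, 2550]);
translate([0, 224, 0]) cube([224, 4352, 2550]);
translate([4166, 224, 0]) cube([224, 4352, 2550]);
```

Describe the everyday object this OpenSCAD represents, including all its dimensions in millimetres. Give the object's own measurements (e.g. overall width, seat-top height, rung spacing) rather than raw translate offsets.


A single room: four walls, each 2550 mm tall and 224 mm thick, enclosing an outside footprint 4390×4800 mm (x × y), no floor or roof. The front and back walls (−y and +y sides) run the full x-width; the side walls fit between their inner faces. A door opening 853 mm wide and 2063 mm tall is cut through the front wall from the floor up, its −x edge 1667 mm from the wall's −x end.


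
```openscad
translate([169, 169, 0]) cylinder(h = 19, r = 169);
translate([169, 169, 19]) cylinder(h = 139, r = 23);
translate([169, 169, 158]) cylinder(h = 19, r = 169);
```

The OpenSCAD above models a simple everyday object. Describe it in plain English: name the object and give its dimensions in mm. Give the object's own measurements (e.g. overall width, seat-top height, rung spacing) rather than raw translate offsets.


A spool: two coaxial disc flanges of radius 169 mm and thickness 19 mm, joined by a core cylinder of radius 23 mm and height 139 mm. The lower flange rests on z = 0 and the three cylinders share a vertical axis.


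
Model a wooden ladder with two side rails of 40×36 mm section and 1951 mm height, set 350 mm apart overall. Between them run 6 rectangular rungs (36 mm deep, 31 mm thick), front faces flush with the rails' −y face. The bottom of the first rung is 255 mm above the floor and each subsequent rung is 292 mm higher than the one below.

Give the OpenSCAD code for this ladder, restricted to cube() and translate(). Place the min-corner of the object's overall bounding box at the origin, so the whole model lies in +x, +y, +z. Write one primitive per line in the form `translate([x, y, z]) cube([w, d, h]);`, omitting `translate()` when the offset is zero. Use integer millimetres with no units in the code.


// rung span = 350 - 2*40 = 270
// rung[k] z = 255 + k*292
cube([40, 36, 1951]);
translate([310, 0, 0]) cube([40, 36, 1951]);
translate([40, 0, 255]) cube([270, 36, 31]);
translate([40, 0, 547]) cube([270, 36, 31]);
translate([40, 0, 839]) cube([270, 36, 31]);
translate([40, 0, 1131]) cube([270, 36, 31]);
translate([40, 0, 1423]) cube([270, 36, 31]);
translate([40, 0, 1715]) cube([270, 36, 31]);


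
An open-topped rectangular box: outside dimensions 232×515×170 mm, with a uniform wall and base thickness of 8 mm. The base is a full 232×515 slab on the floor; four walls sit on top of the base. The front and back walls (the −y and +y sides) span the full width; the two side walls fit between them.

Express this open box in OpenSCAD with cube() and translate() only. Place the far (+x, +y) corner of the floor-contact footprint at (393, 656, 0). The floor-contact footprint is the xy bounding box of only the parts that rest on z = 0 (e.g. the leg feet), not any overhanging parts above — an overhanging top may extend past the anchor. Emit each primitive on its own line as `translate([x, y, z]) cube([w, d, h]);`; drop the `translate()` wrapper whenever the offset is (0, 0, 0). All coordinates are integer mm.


translate([161, 141, 0]) cube([232, 515, 8]);
translate([161, 141, 8]) cube([232, 8, 162]);
translate([161, 648, 8]) cube([232, 8, 162]);
translate([161, 149, 8]) cube([8, 499, 162]);
translate([385, 149, 8]) cube([8, 499, 162]);


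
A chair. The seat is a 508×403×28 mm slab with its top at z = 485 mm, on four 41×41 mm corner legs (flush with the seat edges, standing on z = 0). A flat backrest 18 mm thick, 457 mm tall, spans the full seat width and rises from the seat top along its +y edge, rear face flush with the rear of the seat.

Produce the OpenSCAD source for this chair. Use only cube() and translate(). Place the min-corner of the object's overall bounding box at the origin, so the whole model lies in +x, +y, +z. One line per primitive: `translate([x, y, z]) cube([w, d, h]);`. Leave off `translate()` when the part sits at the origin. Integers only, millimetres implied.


// leg_h = 485 - 28 = 457
translate([0, 0, 457]) cube([508, 403, 28]);
cube([41, 41, 457]);
translate([467, 0, 0]) cube([41, 41, 457]);
translate([0, 362, 0]) cube([41, 41, 457]);
translate([467, 362, 0]) cube([41, 41, 457]);
translate([0, 385, 485]) cube([508, 18, 457]);


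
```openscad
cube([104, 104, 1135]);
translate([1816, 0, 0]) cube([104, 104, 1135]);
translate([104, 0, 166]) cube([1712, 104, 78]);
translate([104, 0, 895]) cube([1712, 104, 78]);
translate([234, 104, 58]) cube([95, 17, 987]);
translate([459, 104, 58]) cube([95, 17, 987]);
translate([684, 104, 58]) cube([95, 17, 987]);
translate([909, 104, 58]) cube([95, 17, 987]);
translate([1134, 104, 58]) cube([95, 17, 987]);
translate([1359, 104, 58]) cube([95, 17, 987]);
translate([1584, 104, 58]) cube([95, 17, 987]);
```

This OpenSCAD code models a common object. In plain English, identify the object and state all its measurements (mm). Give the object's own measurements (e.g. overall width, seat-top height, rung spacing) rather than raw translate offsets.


A fence section. Two 104×104 mm posts, 1135 mm tall, stand on the floor with a clear span of 1712 mm between their inner faces. Two horizontal rails of 104×78 mm section span the gap between the posts with their undersides at z = 166 mm and z = 895 mm, flush with the posts' −y face. 7 pickets, each 95 mm wide, 17 mm thick and 987 mm tall, are fixed to the +y face of the rails with their bottoms at z = 58 mm, spaced across the span with a 130 mm gap after the −x post and between neighbouring pickets, with 137 mm left before the +x post.


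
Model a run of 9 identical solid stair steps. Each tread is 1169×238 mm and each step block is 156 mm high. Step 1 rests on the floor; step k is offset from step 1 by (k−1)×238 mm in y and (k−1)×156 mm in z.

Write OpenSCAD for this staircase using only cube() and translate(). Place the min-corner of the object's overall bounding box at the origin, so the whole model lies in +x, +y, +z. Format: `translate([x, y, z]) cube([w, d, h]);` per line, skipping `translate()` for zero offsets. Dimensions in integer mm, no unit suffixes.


cube([1169, 238, 156]);
translate([0, 238, 156]) cube([1169, 238, 156]);
translate([0, 476, 312]) cube([1169, 238, 156]);
translate([0, 714, 468]) cube([1169, 238, 156]);
translate([0, 952, 624]) cube([1169, 238, 156]);
translate([0, 1190, 780]) cube([1169, 238, 156]);
translate([0, 1428, 936]) cube([1169, 238, 156]);
translate([0, 1666, 1092]) cube([1169, 238, 156]);
translate([0, 1904, 1248]) cube([1169, 238, 156]);


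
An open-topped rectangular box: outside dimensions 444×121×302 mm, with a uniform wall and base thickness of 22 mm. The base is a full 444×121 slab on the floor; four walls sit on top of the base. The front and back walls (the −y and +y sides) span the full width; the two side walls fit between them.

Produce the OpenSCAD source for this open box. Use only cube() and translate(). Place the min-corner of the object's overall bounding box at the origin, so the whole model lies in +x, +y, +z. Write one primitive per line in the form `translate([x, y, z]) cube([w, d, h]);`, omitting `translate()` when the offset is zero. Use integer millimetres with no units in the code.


cube([444, 121, 22]);
translate([0, 0, 22]) cube([444, 22, 280]);
translate([0, 99, 22]) cube([444, 22, 280]);
translate([0, 22, 22]) cube([22, 77, 280]);
translate([422, 22, 22]) cube([22, 77, 280]);


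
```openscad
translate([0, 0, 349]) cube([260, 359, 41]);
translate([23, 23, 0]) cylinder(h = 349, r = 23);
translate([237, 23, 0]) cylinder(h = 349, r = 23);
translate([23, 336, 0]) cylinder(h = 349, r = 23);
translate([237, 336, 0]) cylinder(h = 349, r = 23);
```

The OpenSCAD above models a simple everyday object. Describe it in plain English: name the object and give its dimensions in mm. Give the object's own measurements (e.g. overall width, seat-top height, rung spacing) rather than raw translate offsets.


A simple wooden stool: a rectangular seat 260 mm (x) by 359 mm (y), 41 mm thick, top face at z = 390 mm, on four round legs, each 46 mm in diameter. The legs rest on z = 0, each leg's axis is inset half a diameter from the nearest pair of seat edges (so the leg's bounding box is flush with the corner).


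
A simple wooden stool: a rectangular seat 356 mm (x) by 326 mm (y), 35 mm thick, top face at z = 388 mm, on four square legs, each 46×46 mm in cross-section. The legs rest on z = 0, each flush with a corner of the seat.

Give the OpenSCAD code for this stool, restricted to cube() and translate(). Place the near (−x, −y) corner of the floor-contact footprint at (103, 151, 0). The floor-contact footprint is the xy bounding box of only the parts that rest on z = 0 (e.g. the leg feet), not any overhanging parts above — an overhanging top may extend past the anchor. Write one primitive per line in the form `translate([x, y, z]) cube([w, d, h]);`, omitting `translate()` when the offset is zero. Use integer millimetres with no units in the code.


// leg_h = 388 - 35 = 353
translate([103, 151, 353]) cube([356, 326, 35]);
translate([103, 151, 0]) cube([46, 46, 353]);
translate([413, 151, 0]) cube([46, 46, 353]);
translate([103, 431, 0]) cube([46, 46, 353]);
translate([413, 431, 0]) cube([46, 46, 353]);


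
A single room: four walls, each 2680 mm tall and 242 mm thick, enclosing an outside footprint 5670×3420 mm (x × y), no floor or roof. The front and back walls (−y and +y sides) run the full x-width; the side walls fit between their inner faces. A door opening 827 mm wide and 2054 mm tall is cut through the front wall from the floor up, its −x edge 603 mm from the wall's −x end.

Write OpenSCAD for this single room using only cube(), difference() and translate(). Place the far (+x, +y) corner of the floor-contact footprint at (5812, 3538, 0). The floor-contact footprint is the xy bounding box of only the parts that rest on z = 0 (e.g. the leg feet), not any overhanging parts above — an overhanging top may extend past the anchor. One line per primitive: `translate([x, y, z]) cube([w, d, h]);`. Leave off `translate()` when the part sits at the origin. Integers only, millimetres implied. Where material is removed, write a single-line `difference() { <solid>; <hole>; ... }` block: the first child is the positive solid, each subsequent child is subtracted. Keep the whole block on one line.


difference() { translate([142, 118, 0]) cube([5670, 242, 2680]); translate([745, 118, 0]) cube([827, 242, 2054]); }
translate([142, 3296, 0]) cube([5670, 242, 2680]);
translate([142, 360, 0]) cube([242, 2936, 2680]);
translate([5570, 360, 0]) cube([242, 2936, 2680]);


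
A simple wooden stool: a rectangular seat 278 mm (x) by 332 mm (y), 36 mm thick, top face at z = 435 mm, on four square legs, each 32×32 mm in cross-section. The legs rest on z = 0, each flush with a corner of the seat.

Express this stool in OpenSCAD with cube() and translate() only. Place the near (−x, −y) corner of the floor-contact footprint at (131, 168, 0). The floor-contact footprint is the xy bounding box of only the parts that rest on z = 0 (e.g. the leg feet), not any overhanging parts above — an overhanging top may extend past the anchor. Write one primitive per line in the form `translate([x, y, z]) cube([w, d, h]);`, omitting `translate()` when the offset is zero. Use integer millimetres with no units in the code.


translate([131, 168, 399]) cube([278, 332, 36]);
translate([131, 168, 0]) cube([32, 32, 399]);
translate([377, 168, 0]) cube([32, 32, 399]);
translate([131, 468, 0]) cube([32, 32, 399]);
translate([377, 468, 0]) cube([32, 32, 399]);


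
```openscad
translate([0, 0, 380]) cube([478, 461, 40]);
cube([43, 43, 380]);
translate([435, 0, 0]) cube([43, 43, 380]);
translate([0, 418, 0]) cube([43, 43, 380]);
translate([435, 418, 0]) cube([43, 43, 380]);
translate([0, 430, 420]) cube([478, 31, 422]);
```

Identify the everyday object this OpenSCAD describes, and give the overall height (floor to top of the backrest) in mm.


A chair. The overall height is 842 mm.

A slab on four corner posts with a tall panel at the back — a chair. The seat slab sits at z = 380 with thickness 40, and the 422 mm backrest starts at the seat top, so the overall height is 380 + 40 + 422 = 842 mm.


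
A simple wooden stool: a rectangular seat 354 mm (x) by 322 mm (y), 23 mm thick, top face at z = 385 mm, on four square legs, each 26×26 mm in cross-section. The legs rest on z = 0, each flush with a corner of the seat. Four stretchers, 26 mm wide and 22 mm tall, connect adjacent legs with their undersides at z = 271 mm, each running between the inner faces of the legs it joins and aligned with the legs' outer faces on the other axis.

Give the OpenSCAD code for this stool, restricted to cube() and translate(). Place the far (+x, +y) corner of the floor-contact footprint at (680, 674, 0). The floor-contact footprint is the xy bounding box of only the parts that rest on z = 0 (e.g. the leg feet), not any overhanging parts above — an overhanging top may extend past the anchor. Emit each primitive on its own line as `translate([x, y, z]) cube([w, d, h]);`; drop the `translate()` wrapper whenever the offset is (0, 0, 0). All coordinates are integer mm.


translate([326, 352, 362]) cube([354, 322, 23]);
translate([326, 352, 0]) cube([26, 26, 362]);
translate([654, 352, 0]) cube([26, 26, 362]);
translate([326, 648, 0]) cube([26, 26, 362]);
translate([654, 648, 0]) cube([26, 26, 362]);
translate([352, 352, 271]) cube([302, 26, 22]);
translate([352, 648, 271]) cube([302, 26, 22]);
translate([326, 378, 271]) cube([26, 270, 22]);
translate([654, 378, 271]) cube([26, 270, 22]);


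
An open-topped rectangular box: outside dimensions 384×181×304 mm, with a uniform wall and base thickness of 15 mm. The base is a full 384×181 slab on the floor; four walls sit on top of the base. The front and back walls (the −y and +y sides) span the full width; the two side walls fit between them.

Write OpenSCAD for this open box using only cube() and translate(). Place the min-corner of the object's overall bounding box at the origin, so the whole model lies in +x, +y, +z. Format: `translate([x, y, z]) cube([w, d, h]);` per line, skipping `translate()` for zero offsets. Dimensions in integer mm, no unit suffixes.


cube([384, 181, 15]);
translate([0, 0, 15]) cube([384, 15, 289]);
translate([0, 166, 15]) cube([384, 15, 289]);
translate([0, 15, 15]) cube([15, 151, 289]);
translate([369, 15, 15]) cube([15, 151, 289]);


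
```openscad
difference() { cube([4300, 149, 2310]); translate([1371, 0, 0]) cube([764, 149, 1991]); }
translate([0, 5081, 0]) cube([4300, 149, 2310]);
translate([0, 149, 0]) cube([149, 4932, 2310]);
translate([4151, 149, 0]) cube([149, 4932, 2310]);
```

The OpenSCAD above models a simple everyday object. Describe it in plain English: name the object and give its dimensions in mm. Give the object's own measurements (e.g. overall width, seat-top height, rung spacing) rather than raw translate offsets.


A single room: four walls, each 2310 mm tall and 149 mm thick, enclosing an outside footprint 4300×5230 mm (x × y), no floor or roof. The front and back walls (−y and +y sides) run the full x-width; the side walls fit between their inner faces. A door opening 764 mm wide and 1991 mm tall is cut through the front wall from the floor up, its −x edge 1371 mm from the wall's −x end.


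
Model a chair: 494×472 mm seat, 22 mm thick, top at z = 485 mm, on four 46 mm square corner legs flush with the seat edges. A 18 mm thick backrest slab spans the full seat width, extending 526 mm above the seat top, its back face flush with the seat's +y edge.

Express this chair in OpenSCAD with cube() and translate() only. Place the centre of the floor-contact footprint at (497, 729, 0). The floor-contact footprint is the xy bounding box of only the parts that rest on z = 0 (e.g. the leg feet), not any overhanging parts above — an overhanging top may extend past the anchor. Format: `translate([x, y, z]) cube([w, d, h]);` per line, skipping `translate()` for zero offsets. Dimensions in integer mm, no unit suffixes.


translate([250, 493, 463]) cube([494, 472, 22]);
translate([250, 493, 0]) cube([46, 46, 463]);
translate([698, 493, 0]) cube([46, 46, 463]);
translate([250, 919, 0]) cube([46, 46, 463]);
translate([698, 919, 0]) cube([46, 46, 463]);
translate([250, 947, 485]) cube([494, 18, 526]);


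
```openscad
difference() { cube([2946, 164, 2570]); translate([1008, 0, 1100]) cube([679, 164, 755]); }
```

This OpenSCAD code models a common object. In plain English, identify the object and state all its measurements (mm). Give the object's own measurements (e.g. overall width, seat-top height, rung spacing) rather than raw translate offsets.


A wall 2946 mm long (x), 164 mm thick (y), 2570 mm tall, with a rectangular window opening cut through it. The opening is 679 mm wide and 755 mm tall; its sill is at z = 1100 mm and its near (−x) edge is 1008 mm from the wall's −x end. The opening passes through the full wall thickness.


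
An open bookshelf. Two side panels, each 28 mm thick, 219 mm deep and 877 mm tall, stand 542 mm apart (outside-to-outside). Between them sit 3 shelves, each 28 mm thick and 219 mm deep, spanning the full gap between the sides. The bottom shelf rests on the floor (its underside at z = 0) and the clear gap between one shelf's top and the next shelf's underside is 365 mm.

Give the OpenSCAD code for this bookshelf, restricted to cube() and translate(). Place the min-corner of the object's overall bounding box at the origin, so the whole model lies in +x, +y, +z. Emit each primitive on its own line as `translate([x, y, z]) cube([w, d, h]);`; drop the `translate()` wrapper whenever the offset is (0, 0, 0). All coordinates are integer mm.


cube([28, 219, 877]);
translate([514, 0, 0]) cube([28, 219, 877]);
translate([28, 0, 0]) cube([486, 219, 28]);
translate([28, 0, 393]) cube([486, 219, 28]);
translate([28, 0, 786]) cube([486, 219, 28]);


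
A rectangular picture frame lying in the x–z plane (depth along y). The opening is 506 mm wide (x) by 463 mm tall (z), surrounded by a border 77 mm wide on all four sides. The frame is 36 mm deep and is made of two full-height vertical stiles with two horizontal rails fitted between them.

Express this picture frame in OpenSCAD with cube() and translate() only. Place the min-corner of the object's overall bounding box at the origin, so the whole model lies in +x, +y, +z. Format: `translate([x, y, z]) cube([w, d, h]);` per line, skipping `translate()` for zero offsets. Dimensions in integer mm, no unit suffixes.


cube([77, 36, 617]);
translate([583, 0, 0]) cube([77, 36, 617]);
translate([77, 0, 0]) cube([506, 36, 77]);
translate([77, 0, 540]) cube([506, 36, 77]);


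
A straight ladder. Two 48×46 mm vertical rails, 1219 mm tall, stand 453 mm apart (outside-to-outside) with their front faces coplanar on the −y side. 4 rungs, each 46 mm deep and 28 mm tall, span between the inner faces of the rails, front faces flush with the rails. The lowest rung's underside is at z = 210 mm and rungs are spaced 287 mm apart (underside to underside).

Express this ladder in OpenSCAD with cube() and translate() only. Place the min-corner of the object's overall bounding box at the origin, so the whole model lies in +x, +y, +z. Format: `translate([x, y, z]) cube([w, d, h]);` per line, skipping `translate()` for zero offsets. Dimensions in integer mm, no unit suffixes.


cube([48, 46, 1219]);
translate([405, 0, 0]) cube([48, 46, 1219]);
translate([48, 0, 210]) cube([357, 46, 28]);
translate([48, 0, 497]) cube([357, 46, 28]);
translate([48, 0, 784]) cube([357, 46, 28]);
translate([48, 0, 1071]) cube([357, 46, 28]);


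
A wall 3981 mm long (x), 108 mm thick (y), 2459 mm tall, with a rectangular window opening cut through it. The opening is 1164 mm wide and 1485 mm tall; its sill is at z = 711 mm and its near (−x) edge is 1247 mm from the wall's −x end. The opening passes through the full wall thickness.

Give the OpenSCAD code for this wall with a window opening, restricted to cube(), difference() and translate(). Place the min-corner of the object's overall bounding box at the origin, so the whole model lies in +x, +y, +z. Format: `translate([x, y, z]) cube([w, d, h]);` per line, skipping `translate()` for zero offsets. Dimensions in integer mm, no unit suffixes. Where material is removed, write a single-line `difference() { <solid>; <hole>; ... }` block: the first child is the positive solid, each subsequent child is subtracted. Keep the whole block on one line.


difference() { cube([3981, 108, 2459]); translate([1247, 0, 711]) cube([1164, 108, 1485]); }
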